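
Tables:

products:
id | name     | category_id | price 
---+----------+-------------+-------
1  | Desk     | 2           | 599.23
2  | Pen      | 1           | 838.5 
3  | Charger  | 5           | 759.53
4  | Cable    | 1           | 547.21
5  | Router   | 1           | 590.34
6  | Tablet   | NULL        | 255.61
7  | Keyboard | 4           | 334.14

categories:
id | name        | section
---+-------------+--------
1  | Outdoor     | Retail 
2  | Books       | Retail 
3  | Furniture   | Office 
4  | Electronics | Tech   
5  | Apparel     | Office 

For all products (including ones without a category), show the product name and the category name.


LEFT JOIN keeps every row from products (the left table); where category_id has no match in categories, the category columns become NULL. Walk through each product:
  - product 1 (Desk): category_id=2 -> matches Books
  - product 2 (Pen): category_id=1 -> matches Outdoor
  - product 3 (Charger): category_id=5 -> matches Apparel
  - product 4 (Cable): category_id=1 -> matches Outdoor
  - product 5 (Router): category_id=1 -> matches Outdoor
  - product 6 (Tablet): category_id=NULL, no match -> kept with NULL
  - product 7 (Keyboard): category_id=4 -> matches Electronics
All 7 rows appear; 1 has NULL category.

SQL:
SELECT a.name, b.name AS category
FROM products a
LEFT JOIN categories b ON a.category_id = b.id

Result:
name     | category   
---------+------------
Desk     | Books      
Pen      | Outdoor    
Charger  | Apparel    
Cable    | Outdoor    
Router   | Outdoor    
Tablet   | NULL       
Keyboard | Electronics


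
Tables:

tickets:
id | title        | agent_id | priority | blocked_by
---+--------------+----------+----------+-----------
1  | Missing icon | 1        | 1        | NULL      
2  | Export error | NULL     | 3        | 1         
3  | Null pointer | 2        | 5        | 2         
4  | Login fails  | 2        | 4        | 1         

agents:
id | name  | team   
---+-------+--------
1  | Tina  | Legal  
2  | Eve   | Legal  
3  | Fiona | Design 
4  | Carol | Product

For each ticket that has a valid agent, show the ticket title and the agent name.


INNER JOIN keeps only tickets rows whose agent_id matches an id in agents. Walk through each ticket:
  - ticket 1 (Missing icon): agent_id=1 -> matches Tina
  - ticket 2 (Export error): agent_id=NULL, no match -> dropped
  - ticket 3 (Null pointer): agent_id=2 -> matches Eve
  - ticket 4 (Login fails): agent_id=2 -> matches Eve
So 1 of 4 rows is dropped.

SQL:
SELECT a.title, b.name AS agent
FROM tickets a
INNER JOIN agents b ON a.agent_id = b.id

Result:
title        | agent
-------------+------
Missing icon | Tina 
Null pointer | Eve  
Login fails  | Eve  


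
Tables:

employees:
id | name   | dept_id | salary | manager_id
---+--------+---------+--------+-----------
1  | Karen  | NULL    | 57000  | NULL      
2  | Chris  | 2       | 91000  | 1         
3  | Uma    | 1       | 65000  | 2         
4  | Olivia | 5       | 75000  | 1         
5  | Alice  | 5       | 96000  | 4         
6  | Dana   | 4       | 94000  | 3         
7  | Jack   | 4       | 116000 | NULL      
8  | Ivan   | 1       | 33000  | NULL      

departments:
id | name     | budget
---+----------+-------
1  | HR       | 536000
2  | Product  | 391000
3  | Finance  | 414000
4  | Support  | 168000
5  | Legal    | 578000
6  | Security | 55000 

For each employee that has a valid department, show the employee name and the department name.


INNER JOIN keeps only employees rows whose dept_id matches an id in departments. Walk through each employee:
  - employee 1 (Karen): dept_id=NULL, no match -> dropped
  - employee 2 (Chris): dept_id=2 -> matches Product
  - employee 3 (Uma): dept_id=1 -> matches HR
  - employee 4 (Olivia): dept_id=5 -> matches Legal
  - employee 5 (Alice): dept_id=5 -> matches Legal
  - employee 6 (Dana): dept_id=4 -> matches Support
  - employee 7 (Jack): dept_id=4 -> matches Support
  - employee 8 (Ivan): dept_id=1 -> matches HR
So 1 of 8 rows is dropped.

SQL:
SELECT a.name, b.name AS department
FROM employees a
INNER JOIN departments b ON a.dept_id = b.id

Result:
name   | department
-------+-----------
Chris  | Product   
Uma    | HR        
Olivia | Legal     
Alice  | Legal     
Dana   | Support   
Jack   | Support   
Ivan   | HR        


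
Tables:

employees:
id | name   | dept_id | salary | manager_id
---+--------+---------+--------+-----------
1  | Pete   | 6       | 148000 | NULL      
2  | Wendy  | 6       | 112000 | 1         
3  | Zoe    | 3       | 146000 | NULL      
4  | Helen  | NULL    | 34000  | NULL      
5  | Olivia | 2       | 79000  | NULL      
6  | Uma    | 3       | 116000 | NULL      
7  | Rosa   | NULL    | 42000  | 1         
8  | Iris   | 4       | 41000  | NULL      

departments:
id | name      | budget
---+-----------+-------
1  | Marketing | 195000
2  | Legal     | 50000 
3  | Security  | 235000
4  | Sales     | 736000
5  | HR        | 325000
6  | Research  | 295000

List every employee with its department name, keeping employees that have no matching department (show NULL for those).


LEFT JOIN keeps every row from employees (the left table); where dept_id has no match in departments, the department columns become NULL. Walk through each employee:
  - employee 1 (Pete): dept_id=6 -> matches Research
  - employee 2 (Wendy): dept_id=6 -> matches Research
  - employee 3 (Zoe): dept_id=3 -> matches Security
  - employee 4 (Helen): dept_id=NULL, no match -> kept with NULL
  - employee 5 (Olivia): dept_id=2 -> matches Legal
  - employee 6 (Uma): dept_id=3 -> matches Security
  - employee 7 (Rosa): dept_id=NULL, no match -> kept with NULL
  - employee 8 (Iris): dept_id=4 -> matches Sales
All 8 rows appear; 2 have NULL department.

SQL:
SELECT a.name, b.name AS department
FROM employees a
LEFT JOIN departments b ON a.dept_id = b.id

Result:
name   | department
-------+-----------
Pete   | Research  
Wendy  | Research  
Zoe    | Security  
Helen  | NULL      
Olivia | Legal     
Uma    | Security  
Rosa   | NULL      
Iris   | Sales     


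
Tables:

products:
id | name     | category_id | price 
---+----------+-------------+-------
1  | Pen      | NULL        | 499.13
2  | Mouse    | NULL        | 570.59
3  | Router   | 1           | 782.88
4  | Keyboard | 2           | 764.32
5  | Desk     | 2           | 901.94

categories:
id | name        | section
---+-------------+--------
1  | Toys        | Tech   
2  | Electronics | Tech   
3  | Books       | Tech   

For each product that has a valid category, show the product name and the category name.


INNER JOIN keeps only products rows whose category_id matches an id in categories. Walk through each product:
  - product 1 (Pen): category_id=NULL, no match -> dropped
  - product 2 (Mouse): category_id=NULL, no match -> dropped
  - product 3 (Router): category_id=1 -> matches Toys
  - product 4 (Keyboard): category_id=2 -> matches Electronics
  - product 5 (Desk): category_id=2 -> matches Electronics
So 2 of 5 rows are dropped.

SQL:
SELECT a.name, b.name AS category
FROM products a
INNER JOIN categories b ON a.category_id = b.id

Result:
name     | category   
---------+------------
Router   | Toys       
Keyboard | Electronics
Desk     | Electronics


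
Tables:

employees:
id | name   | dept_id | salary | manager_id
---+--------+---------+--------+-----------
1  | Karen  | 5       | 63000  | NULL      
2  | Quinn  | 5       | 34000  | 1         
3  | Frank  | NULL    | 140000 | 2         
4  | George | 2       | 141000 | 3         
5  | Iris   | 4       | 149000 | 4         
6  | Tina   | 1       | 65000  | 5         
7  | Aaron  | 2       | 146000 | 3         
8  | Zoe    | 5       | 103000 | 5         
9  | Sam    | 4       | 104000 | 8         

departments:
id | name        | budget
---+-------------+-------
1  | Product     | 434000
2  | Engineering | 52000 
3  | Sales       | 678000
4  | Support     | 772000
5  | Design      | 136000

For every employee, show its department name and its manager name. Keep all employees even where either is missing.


Two LEFT JOINs from the same base table employees: one to departments via dept_id, one to employees itself via manager_id. Both are LEFT so every employee is preserved.
Match against departments:
  - employee 1 (Karen): dept_id=5 -> matches Design
  - employee 2 (Quinn): dept_id=5 -> matches Design
  - employee 3 (Frank): dept_id=NULL, no match -> kept with NULL
  - employee 4 (George): dept_id=2 -> matches Engineering
  - employee 5 (Iris): dept_id=4 -> matches Support
  - employee 6 (Tina): dept_id=1 -> matches Product
  - employee 7 (Aaron): dept_id=2 -> matches Engineering
  - employee 8 (Zoe): dept_id=5 -> matches Design
  - employee 9 (Sam): dept_id=4 -> matches Support
Match against employees (self):
  - employee 1 (Karen): manager_id=NULL -> NULL
  - employee 2 (Quinn): manager_id=1 -> Karen
  - employee 3 (Frank): manager_id=2 -> Quinn
  - employee 4 (George): manager_id=3 -> Frank
  - employee 5 (Iris): manager_id=4 -> George
  - employee 6 (Tina): manager_id=5 -> Iris
  - employee 7 (Aaron): manager_id=3 -> Frank
  - employee 8 (Zoe): manager_id=5 -> Iris
  - employee 9 (Sam): manager_id=8 -> Zoe

SQL:
SELECT a.name, b.name AS department, c.name AS manager
FROM employees a
LEFT JOIN departments b ON a.dept_id = b.id
LEFT JOIN employees c ON a.manager_id = c.id

Result:
name   | department  | manager
-------+-------------+--------
Karen  | Design      | NULL   
Quinn  | Design      | Karen  
Frank  | NULL        | Quinn  
George | Engineering | Frank  
Iris   | Support     | George 
Tina   | Product     | Iris   
Aaron  | Engineering | Frank  
Zoe    | Design      | Iris   
Sam    | Support     | Zoe    


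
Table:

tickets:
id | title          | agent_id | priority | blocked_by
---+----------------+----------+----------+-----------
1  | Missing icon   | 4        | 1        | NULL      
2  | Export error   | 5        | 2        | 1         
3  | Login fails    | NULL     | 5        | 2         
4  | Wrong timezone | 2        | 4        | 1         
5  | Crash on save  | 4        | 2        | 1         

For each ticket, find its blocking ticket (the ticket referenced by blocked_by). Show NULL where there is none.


This is a self-join: tickets is joined to a second copy of itself, matching each row's blocked_by to another row's id. Use LEFT JOIN so rows with blocked_by=NULL are kept.
  - ticket 1 (Missing icon): blocked_by=NULL -> NULL
  - ticket 2 (Export error): blocked_by=1 -> Missing icon
  - ticket 3 (Login fails): blocked_by=2 -> Export error
  - ticket 4 (Wrong timezone): blocked_by=1 -> Missing icon
  - ticket 5 (Crash on save): blocked_by=1 -> Missing icon

SQL:
SELECT a.title AS item, b.title AS blocked_by
FROM tickets a
LEFT JOIN tickets b ON a.blocked_by = b.id

Result:
item           | blocked_by  
---------------+-------------
Missing icon   | NULL        
Export error   | Missing icon
Login fails    | Export error
Wrong timezone | Missing icon
Crash on save  | Missing icon


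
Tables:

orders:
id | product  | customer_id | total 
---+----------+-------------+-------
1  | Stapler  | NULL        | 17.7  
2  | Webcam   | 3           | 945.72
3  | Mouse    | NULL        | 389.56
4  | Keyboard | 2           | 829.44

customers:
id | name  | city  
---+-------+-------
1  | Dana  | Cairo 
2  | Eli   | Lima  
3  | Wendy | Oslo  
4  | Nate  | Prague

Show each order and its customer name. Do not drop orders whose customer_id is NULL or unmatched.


LEFT JOIN keeps every row from orders (the left table); where customer_id has no match in customers, the customer columns become NULL. Walk through each order:
  - order 1 (Stapler): customer_id=NULL, no match -> kept with NULL
  - order 2 (Webcam): customer_id=3 -> matches Wendy
  - order 3 (Mouse): customer_id=NULL, no match -> kept with NULL
  - order 4 (Keyboard): customer_id=2 -> matches Eli
All 4 rows appear; 2 have NULL customer.

SQL:
SELECT a.product, b.name AS customer
FROM orders a
LEFT JOIN customers b ON a.customer_id = b.id

Result:
product  | customer
---------+---------
Stapler  | NULL    
Webcam   | Wendy   
Mouse    | NULL    
Keyboard | Eli     


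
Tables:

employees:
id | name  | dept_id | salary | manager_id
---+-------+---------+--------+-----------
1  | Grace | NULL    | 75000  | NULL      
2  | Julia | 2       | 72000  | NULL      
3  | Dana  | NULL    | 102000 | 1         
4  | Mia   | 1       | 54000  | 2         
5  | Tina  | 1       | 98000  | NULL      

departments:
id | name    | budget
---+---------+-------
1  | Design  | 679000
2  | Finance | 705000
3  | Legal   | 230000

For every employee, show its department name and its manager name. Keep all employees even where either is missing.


Two LEFT JOINs from the same base table employees: one to departments via dept_id, one to employees itself via manager_id. Both are LEFT so every employee is preserved.
Match against departments:
  - employee 1 (Grace): dept_id=NULL, no match -> kept with NULL
  - employee 2 (Julia): dept_id=2 -> matches Finance
  - employee 3 (Dana): dept_id=NULL, no match -> kept with NULL
  - employee 4 (Mia): dept_id=1 -> matches Design
  - employee 5 (Tina): dept_id=1 -> matches Design
Match against employees (self):
  - employee 1 (Grace): manager_id=NULL -> NULL
  - employee 2 (Julia): manager_id=NULL -> NULL
  - employee 3 (Dana): manager_id=1 -> Grace
  - employee 4 (Mia): manager_id=2 -> Julia
  - employee 5 (Tina): manager_id=NULL -> NULL

SQL:
SELECT a.name, b.name AS department, c.name AS manager
FROM employees a
LEFT JOIN departments b ON a.dept_id = b.id
LEFT JOIN employees c ON a.manager_id = c.id

Result:
name  | department | manager
------+------------+--------
Grace | NULL       | NULL   
Julia | Finance    | NULL   
Dana  | NULL       | Grace  
Mia   | Design     | Julia  
Tina  | Design     | NULL   


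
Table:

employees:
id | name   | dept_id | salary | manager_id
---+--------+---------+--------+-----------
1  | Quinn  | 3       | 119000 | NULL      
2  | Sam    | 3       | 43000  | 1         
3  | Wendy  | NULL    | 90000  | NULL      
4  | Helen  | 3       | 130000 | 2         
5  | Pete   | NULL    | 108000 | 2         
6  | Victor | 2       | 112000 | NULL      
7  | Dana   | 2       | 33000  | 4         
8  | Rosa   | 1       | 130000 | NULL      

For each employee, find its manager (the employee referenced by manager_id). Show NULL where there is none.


This is a self-join: employees is joined to a second copy of itself, matching each row's manager_id to another row's id. Use LEFT JOIN so rows with manager_id=NULL are kept.
  - employee 1 (Quinn): manager_id=NULL -> NULL
  - employee 2 (Sam): manager_id=1 -> Quinn
  - employee 3 (Wendy): manager_id=NULL -> NULL
  - employee 4 (Helen): manager_id=2 -> Sam
  - employee 5 (Pete): manager_id=2 -> Sam
  - employee 6 (Victor): manager_id=NULL -> NULL
  - employee 7 (Dana): manager_id=4 -> Helen
  - employee 8 (Rosa): manager_id=NULL -> NULL

SQL:
SELECT a.name AS item, b.name AS manager
FROM employees a
LEFT JOIN employees b ON a.manager_id = b.id

Result:
item   | manager
-------+--------
Quinn  | NULL   
Sam    | Quinn  
Wendy  | NULL   
Helen  | Sam    
Pete   | Sam    
Victor | NULL   
Dana   | Helen  
Rosa   | NULL   


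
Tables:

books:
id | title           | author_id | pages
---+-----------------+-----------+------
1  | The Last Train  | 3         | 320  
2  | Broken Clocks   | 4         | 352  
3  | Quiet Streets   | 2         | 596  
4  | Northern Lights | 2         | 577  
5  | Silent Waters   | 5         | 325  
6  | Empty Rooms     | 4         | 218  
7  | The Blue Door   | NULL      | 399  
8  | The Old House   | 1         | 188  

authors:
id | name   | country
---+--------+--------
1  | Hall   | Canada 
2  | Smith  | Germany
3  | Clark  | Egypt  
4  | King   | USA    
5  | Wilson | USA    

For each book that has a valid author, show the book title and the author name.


INNER JOIN keeps only books rows whose author_id matches an id in authors. Walk through each book:
  - book 1 (The Last Train): author_id=3 -> matches Clark
  - book 2 (Broken Clocks): author_id=4 -> matches King
  - book 3 (Quiet Streets): author_id=2 -> matches Smith
  - book 4 (Northern Lights): author_id=2 -> matches Smith
  - book 5 (Silent Waters): author_id=5 -> matches Wilson
  - book 6 (Empty Rooms): author_id=4 -> matches King
  - book 7 (The Blue Door): author_id=NULL, no match -> dropped
  - book 8 (The Old House): author_id=1 -> matches Hall
So 1 of 8 rows is dropped.

SQL:
SELECT a.title, b.name AS author
FROM books a
INNER JOIN authors b ON a.author_id = b.id

Result:
title           | author
----------------+-------
The Last Train  | Clark 
Broken Clocks   | King  
Quiet Streets   | Smith 
Northern Lights | Smith 
Silent Waters   | Wilson
Empty Rooms     | King  
The Old House   | Hall  


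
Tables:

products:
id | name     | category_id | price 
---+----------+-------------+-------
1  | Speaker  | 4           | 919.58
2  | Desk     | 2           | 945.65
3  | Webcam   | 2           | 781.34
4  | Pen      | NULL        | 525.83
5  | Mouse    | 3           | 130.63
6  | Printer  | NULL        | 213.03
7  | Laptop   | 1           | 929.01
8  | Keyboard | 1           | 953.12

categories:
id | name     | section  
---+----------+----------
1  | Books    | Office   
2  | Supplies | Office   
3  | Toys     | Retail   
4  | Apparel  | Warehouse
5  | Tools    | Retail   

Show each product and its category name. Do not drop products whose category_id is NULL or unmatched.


LEFT JOIN keeps every row from products (the left table); where category_id has no match in categories, the category columns become NULL. Walk through each product:
  - product 1 (Speaker): category_id=4 -> matches Apparel
  - product 2 (Desk): category_id=2 -> matches Supplies
  - product 3 (Webcam): category_id=2 -> matches Supplies
  - product 4 (Pen): category_id=NULL, no match -> kept with NULL
  - product 5 (Mouse): category_id=3 -> matches Toys
  - product 6 (Printer): category_id=NULL, no match -> kept with NULL
  - product 7 (Laptop): category_id=1 -> matches Books
  - product 8 (Keyboard): category_id=1 -> matches Books
All 8 rows appear; 2 have NULL category.

SQL:
SELECT a.name, b.name AS category
FROM products a
LEFT JOIN categories b ON a.category_id = b.id

Result:
name     | category
---------+---------
Speaker  | Apparel 
Desk     | Supplies
Webcam   | Supplies
Pen      | NULL    
Mouse    | Toys    
Printer  | NULL    
Laptop   | Books   
Keyboard | Books   


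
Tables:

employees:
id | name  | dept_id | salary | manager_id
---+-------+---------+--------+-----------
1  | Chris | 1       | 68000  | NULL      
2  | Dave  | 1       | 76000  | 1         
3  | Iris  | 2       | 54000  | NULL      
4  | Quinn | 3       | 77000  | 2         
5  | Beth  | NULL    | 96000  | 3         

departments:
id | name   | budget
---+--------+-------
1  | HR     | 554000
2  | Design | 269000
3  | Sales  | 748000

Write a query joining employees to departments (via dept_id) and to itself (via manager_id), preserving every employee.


Two LEFT JOINs from the same base table employees: one to departments via dept_id, one to employees itself via manager_id. Both are LEFT so every employee is preserved.
Match against departments:
  - employee 1 (Chris): dept_id=1 -> matches HR
  - employee 2 (Dave): dept_id=1 -> matches HR
  - employee 3 (Iris): dept_id=2 -> matches Design
  - employee 4 (Quinn): dept_id=3 -> matches Sales
  - employee 5 (Beth): dept_id=NULL, no match -> kept with NULL
Match against employees (self):
  - employee 1 (Chris): manager_id=NULL -> NULL
  - employee 2 (Dave): manager_id=1 -> Chris
  - employee 3 (Iris): manager_id=NULL -> NULL
  - employee 4 (Quinn): manager_id=2 -> Dave
  - employee 5 (Beth): manager_id=3 -> Iris

SQL:
SELECT a.name, b.name AS department, c.name AS manager
FROM employees a
LEFT JOIN departments b ON a.dept_id = b.id
LEFT JOIN employees c ON a.manager_id = c.id

Result:
name  | department | manager
------+------------+--------
Chris | HR         | NULL   
Dave  | HR         | Chris  
Iris  | Design     | NULL   
Quinn | Sales      | Dave   
Beth  | NULL       | Iris   


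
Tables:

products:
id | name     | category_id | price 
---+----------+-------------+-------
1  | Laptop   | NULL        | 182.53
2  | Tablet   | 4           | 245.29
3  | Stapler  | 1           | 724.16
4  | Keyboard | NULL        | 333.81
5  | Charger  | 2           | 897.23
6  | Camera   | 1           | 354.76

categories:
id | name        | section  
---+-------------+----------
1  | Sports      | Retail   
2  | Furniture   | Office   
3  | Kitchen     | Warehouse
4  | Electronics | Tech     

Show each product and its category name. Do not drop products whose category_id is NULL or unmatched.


LEFT JOIN keeps every row from products (the left table); where category_id has no match in categories, the category columns become NULL. Walk through each product:
  - product 1 (Laptop): category_id=NULL, no match -> kept with NULL
  - product 2 (Tablet): category_id=4 -> matches Electronics
  - product 3 (Stapler): category_id=1 -> matches Sports
  - product 4 (Keyboard): category_id=NULL, no match -> kept with NULL
  - product 5 (Charger): category_id=2 -> matches Furniture
  - product 6 (Camera): category_id=1 -> matches Sports
All 6 rows appear; 2 have NULL category.

SQL:
SELECT a.name, b.name AS category
FROM products a
LEFT JOIN categories b ON a.category_id = b.id

Result:
name     | category   
---------+------------
Laptop   | NULL       
Tablet   | Electronics
Stapler  | Sports     
Keyboard | NULL       
Charger  | Furniture  
Camera   | Sports     


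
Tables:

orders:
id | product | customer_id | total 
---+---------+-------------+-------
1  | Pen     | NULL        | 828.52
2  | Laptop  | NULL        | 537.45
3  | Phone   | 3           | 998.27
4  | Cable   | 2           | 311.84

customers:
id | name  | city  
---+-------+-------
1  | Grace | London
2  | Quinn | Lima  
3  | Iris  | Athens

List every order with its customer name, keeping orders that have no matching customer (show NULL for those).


LEFT JOIN keeps every row from orders (the left table); where customer_id has no match in customers, the customer columns become NULL. Walk through each order:
  - order 1 (Pen): customer_id=NULL, no match -> kept with NULL
  - order 2 (Laptop): customer_id=NULL, no match -> kept with NULL
  - order 3 (Phone): customer_id=3 -> matches Iris
  - order 4 (Cable): customer_id=2 -> matches Quinn
All 4 rows appear; 2 have NULL customer.

SQL:
SELECT a.product, b.name AS customer
FROM orders a
LEFT JOIN customers b ON a.customer_id = b.id

Result:
product | customer
--------+---------
Pen     | NULL    
Laptop  | NULL    
Phone   | Iris    
Cable   | Quinn   


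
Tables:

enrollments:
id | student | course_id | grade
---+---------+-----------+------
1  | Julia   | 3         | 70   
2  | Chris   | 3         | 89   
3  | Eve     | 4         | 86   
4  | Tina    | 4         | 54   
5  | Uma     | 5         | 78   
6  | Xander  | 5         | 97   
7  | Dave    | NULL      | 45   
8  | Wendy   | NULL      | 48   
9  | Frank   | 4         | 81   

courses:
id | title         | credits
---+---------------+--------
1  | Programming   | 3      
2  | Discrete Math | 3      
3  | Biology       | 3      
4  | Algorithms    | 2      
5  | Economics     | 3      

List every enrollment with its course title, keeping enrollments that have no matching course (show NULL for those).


LEFT JOIN keeps every row from enrollments (the left table); where course_id has no match in courses, the course columns become NULL. Walk through each enrollment:
  - enrollment 1 (Julia): course_id=3 -> matches Biology
  - enrollment 2 (Chris): course_id=3 -> matches Biology
  - enrollment 3 (Eve): course_id=4 -> matches Algorithms
  - enrollment 4 (Tina): course_id=4 -> matches Algorithms
  - enrollment 5 (Uma): course_id=5 -> matches Economics
  - enrollment 6 (Xander): course_id=5 -> matches Economics
  - enrollment 7 (Dave): course_id=NULL, no match -> kept with NULL
  - enrollment 8 (Wendy): course_id=NULL, no match -> kept with NULL
  - enrollment 9 (Frank): course_id=4 -> matches Algorithms
All 9 rows appear; 2 have NULL course.

SQL:
SELECT a.student, b.title AS course
FROM enrollments a
LEFT JOIN courses b ON a.course_id = b.id

Result:
student | course    
--------+-----------
Julia   | Biology   
Chris   | Biology   
Eve     | Algorithms
Tina    | Algorithms
Uma     | Economics 
Xander  | Economics 
Dave    | NULL      
Wendy   | NULL      
Frank   | Algorithms


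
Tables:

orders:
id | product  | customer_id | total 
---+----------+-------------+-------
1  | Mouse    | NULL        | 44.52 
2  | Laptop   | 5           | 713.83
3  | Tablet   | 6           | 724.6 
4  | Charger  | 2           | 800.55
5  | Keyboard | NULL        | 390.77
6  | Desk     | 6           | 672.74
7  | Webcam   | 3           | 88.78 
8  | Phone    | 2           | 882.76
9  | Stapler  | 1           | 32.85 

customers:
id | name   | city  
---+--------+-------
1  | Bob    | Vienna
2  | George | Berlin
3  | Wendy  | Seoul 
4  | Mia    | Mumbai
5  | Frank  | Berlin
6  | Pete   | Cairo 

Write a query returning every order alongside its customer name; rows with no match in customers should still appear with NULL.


LEFT JOIN keeps every row from orders (the left table); where customer_id has no match in customers, the customer columns become NULL. Walk through each order:
  - order 1 (Mouse): customer_id=NULL, no match -> kept with NULL
  - order 2 (Laptop): customer_id=5 -> matches Frank
  - order 3 (Tablet): customer_id=6 -> matches Pete
  - order 4 (Charger): customer_id=2 -> matches George
  - order 5 (Keyboard): customer_id=NULL, no match -> kept with NULL
  - order 6 (Desk): customer_id=6 -> matches Pete
  - order 7 (Webcam): customer_id=3 -> matches Wendy
  - order 8 (Phone): customer_id=2 -> matches George
  - order 9 (Stapler): customer_id=1 -> matches Bob
All 9 rows appear; 2 have NULL customer.

SQL:
SELECT a.product, b.name AS customer
FROM orders a
LEFT JOIN customers b ON a.customer_id = b.id

Result:
product  | customer
---------+---------
Mouse    | NULL    
Laptop   | Frank   
Tablet   | Pete    
Charger  | George  
Keyboard | NULL    
Desk     | Pete    
Webcam   | Wendy   
Phone    | George  
Stapler  | Bob     


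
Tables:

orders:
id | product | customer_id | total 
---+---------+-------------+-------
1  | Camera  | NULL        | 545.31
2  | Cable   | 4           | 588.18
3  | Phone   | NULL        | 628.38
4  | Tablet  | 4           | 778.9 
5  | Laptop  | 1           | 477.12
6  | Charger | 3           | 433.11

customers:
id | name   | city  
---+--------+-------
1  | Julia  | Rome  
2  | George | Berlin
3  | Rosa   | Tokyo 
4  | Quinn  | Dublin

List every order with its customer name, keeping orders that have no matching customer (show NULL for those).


LEFT JOIN keeps every row from orders (the left table); where customer_id has no match in customers, the customer columns become NULL. Walk through each order:
  - order 1 (Camera): customer_id=NULL, no match -> kept with NULL
  - order 2 (Cable): customer_id=4 -> matches Quinn
  - order 3 (Phone): customer_id=NULL, no match -> kept with NULL
  - order 4 (Tablet): customer_id=4 -> matches Quinn
  - order 5 (Laptop): customer_id=1 -> matches Julia
  - order 6 (Charger): customer_id=3 -> matches Rosa
All 6 rows appear; 2 have NULL customer.

SQL:
SELECT a.product, b.name AS customer
FROM orders a
LEFT JOIN customers b ON a.customer_id = b.id

Result:
product | customer
--------+---------
Camera  | NULL    
Cable   | Quinn   
Phone   | NULL    
Tablet  | Quinn   
Laptop  | Julia   
Charger | Rosa    


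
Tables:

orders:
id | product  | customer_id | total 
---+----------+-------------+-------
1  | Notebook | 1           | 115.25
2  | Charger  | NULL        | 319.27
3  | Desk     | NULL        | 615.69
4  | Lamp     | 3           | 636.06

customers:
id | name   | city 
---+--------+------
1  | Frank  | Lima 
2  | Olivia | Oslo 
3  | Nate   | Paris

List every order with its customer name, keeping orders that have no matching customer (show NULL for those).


LEFT JOIN keeps every row from orders (the left table); where customer_id has no match in customers, the customer columns become NULL. Walk through each order:
  - order 1 (Notebook): customer_id=1 -> matches Frank
  - order 2 (Charger): customer_id=NULL, no match -> kept with NULL
  - order 3 (Desk): customer_id=NULL, no match -> kept with NULL
  - order 4 (Lamp): customer_id=3 -> matches Nate
All 4 rows appear; 2 have NULL customer.

SQL:
SELECT a.product, b.name AS customer
FROM orders a
LEFT JOIN customers b ON a.customer_id = b.id

Result:
product  | customer
---------+---------
Notebook | Frank   
Charger  | NULL    
Desk     | NULL    
Lamp     | Nate    


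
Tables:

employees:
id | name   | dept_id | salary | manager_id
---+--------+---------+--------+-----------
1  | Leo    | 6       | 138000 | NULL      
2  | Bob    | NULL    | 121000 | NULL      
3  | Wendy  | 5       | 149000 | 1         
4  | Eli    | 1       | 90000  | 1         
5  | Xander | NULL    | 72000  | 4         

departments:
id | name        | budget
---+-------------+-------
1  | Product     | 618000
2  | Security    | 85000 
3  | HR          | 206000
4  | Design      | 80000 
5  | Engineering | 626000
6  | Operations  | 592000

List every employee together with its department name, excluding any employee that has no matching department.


INNER JOIN keeps only employees rows whose dept_id matches an id in departments. Walk through each employee:
  - employee 1 (Leo): dept_id=6 -> matches Operations
  - employee 2 (Bob): dept_id=NULL, no match -> dropped
  - employee 3 (Wendy): dept_id=5 -> matches Engineering
  - employee 4 (Eli): dept_id=1 -> matches Product
  - employee 5 (Xander): dept_id=NULL, no match -> dropped
So 2 of 5 rows are dropped.

SQL:
SELECT a.name, b.name AS department
FROM employees a
INNER JOIN departments b ON a.dept_id = b.id

Result:
name  | department 
------+------------
Leo   | Operations 
Wendy | Engineering
Eli   | Product    


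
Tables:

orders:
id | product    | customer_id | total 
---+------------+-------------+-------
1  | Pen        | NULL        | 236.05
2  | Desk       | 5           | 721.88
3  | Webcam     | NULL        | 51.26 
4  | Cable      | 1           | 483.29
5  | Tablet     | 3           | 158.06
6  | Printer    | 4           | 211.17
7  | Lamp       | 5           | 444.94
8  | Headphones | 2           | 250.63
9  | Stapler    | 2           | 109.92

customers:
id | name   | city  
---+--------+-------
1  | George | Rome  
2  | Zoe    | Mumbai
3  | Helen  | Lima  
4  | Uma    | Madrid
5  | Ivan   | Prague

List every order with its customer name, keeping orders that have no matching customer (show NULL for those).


LEFT JOIN keeps every row from orders (the left table); where customer_id has no match in customers, the customer columns become NULL. Walk through each order:
  - order 1 (Pen): customer_id=NULL, no match -> kept with NULL
  - order 2 (Desk): customer_id=5 -> matches Ivan
  - order 3 (Webcam): customer_id=NULL, no match -> kept with NULL
  - order 4 (Cable): customer_id=1 -> matches George
  - order 5 (Tablet): customer_id=3 -> matches Helen
  - order 6 (Printer): customer_id=4 -> matches Uma
  - order 7 (Lamp): customer_id=5 -> matches Ivan
  - order 8 (Headphones): customer_id=2 -> matches Zoe
  - order 9 (Stapler): customer_id=2 -> matches Zoe
All 9 rows appear; 2 have NULL customer.

SQL:
SELECT a.product, b.name AS customer
FROM orders a
LEFT JOIN customers b ON a.customer_id = b.id

Result:
product    | customer
-----------+---------
Pen        | NULL    
Desk       | Ivan    
Webcam     | NULL    
Cable      | George  
Tablet     | Helen   
Printer    | Uma     
Lamp       | Ivan    
Headphones | Zoe     
Stapler    | Zoe     


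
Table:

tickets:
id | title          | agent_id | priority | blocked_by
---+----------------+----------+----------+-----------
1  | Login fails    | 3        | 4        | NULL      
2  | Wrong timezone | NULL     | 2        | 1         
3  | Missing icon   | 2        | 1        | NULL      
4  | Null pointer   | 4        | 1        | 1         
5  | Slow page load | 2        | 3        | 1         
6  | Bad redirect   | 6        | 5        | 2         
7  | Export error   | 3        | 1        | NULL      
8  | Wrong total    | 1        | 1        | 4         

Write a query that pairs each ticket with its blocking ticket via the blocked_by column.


This is a self-join: tickets is joined to a second copy of itself, matching each row's blocked_by to another row's id. Use LEFT JOIN so rows with blocked_by=NULL are kept.
  - ticket 1 (Login fails): blocked_by=NULL -> NULL
  - ticket 2 (Wrong timezone): blocked_by=1 -> Login fails
  - ticket 3 (Missing icon): blocked_by=NULL -> NULL
  - ticket 4 (Null pointer): blocked_by=1 -> Login fails
  - ticket 5 (Slow page load): blocked_by=1 -> Login fails
  - ticket 6 (Bad redirect): blocked_by=2 -> Wrong timezone
  - ticket 7 (Export error): blocked_by=NULL -> NULL
  - ticket 8 (Wrong total): blocked_by=4 -> Null pointer

SQL:
SELECT a.title AS item, b.title AS blocked_by
FROM tickets a
LEFT JOIN tickets b ON a.blocked_by = b.id

Result:
item           | blocked_by    
---------------+---------------
Login fails    | NULL          
Wrong timezone | Login fails   
Missing icon   | NULL          
Null pointer   | Login fails   
Slow page load | Login fails   
Bad redirect   | Wrong timezone
Export error   | NULL          
Wrong total    | Null pointer  


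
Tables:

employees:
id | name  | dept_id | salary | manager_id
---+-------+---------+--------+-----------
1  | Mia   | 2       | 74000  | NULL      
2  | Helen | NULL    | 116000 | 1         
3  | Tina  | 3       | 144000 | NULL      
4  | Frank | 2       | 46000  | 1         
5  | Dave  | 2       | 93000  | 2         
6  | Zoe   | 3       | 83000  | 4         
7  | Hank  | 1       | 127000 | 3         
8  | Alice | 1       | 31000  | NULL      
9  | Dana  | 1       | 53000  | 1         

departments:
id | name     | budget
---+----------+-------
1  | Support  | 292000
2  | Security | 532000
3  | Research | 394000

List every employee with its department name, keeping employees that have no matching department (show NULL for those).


LEFT JOIN keeps every row from employees (the left table); where dept_id has no match in departments, the department columns become NULL. Walk through each employee:
  - employee 1 (Mia): dept_id=2 -> matches Security
  - employee 2 (Helen): dept_id=NULL, no match -> kept with NULL
  - employee 3 (Tina): dept_id=3 -> matches Research
  - employee 4 (Frank): dept_id=2 -> matches Security
  - employee 5 (Dave): dept_id=2 -> matches Security
  - employee 6 (Zoe): dept_id=3 -> matches Research
  - employee 7 (Hank): dept_id=1 -> matches Support
  - employee 8 (Alice): dept_id=1 -> matches Support
  - employee 9 (Dana): dept_id=1 -> matches Support
All 9 rows appear; 1 has NULL department.

SQL:
SELECT a.name, b.name AS department
FROM employees a
LEFT JOIN departments b ON a.dept_id = b.id

Result:
name  | department
------+-----------
Mia   | Security  
Helen | NULL      
Tina  | Research  
Frank | Security  
Dave  | Security  
Zoe   | Research  
Hank  | Support   
Alice | Support   
Dana  | Support   


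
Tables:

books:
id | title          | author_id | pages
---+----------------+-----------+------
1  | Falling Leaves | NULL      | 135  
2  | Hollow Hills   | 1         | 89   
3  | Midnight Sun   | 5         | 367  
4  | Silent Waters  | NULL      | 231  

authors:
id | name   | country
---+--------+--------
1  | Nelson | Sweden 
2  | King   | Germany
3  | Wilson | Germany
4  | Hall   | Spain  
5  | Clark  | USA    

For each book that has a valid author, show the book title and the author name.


INNER JOIN keeps only books rows whose author_id matches an id in authors. Walk through each book:
  - book 1 (Falling Leaves): author_id=NULL, no match -> dropped
  - book 2 (Hollow Hills): author_id=1 -> matches Nelson
  - book 3 (Midnight Sun): author_id=5 -> matches Clark
  - book 4 (Silent Waters): author_id=NULL, no match -> dropped
So 2 of 4 rows are dropped.

SQL:
SELECT a.title, b.name AS author
FROM books a
INNER JOIN authors b ON a.author_id = b.id

Result:
title        | author
-------------+-------
Hollow Hills | Nelson
Midnight Sun | Clark 


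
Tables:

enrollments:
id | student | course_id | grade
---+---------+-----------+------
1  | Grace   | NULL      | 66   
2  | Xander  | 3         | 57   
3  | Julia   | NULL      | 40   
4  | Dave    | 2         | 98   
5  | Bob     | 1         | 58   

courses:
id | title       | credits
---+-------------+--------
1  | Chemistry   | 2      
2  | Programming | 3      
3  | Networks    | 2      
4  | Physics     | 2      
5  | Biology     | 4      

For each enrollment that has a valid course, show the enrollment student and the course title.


INNER JOIN keeps only enrollments rows whose course_id matches an id in courses. Walk through each enrollment:
  - enrollment 1 (Grace): course_id=NULL, no match -> dropped
  - enrollment 2 (Xander): course_id=3 -> matches Networks
  - enrollment 3 (Julia): course_id=NULL, no match -> dropped
  - enrollment 4 (Dave): course_id=2 -> matches Programming
  - enrollment 5 (Bob): course_id=1 -> matches Chemistry
So 2 of 5 rows are dropped.

SQL:
SELECT a.student, b.title AS course
FROM enrollments a
INNER JOIN courses b ON a.course_id = b.id

Result:
student | course     
--------+------------
Xander  | Networks   
Dave    | Programming
Bob     | Chemistry  


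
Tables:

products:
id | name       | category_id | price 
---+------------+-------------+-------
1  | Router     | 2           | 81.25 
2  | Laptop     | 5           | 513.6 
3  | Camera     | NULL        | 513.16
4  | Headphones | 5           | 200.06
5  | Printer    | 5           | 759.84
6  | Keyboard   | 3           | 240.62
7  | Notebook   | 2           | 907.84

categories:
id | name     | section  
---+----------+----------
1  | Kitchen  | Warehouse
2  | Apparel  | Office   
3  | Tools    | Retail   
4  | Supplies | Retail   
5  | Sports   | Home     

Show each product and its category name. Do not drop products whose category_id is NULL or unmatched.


LEFT JOIN keeps every row from products (the left table); where category_id has no match in categories, the category columns become NULL. Walk through each product:
  - product 1 (Router): category_id=2 -> matches Apparel
  - product 2 (Laptop): category_id=5 -> matches Sports
  - product 3 (Camera): category_id=NULL, no match -> kept with NULL
  - product 4 (Headphones): category_id=5 -> matches Sports
  - product 5 (Printer): category_id=5 -> matches Sports
  - product 6 (Keyboard): category_id=3 -> matches Tools
  - product 7 (Notebook): category_id=2 -> matches Apparel
All 7 rows appear; 1 has NULL category.

SQL:
SELECT a.name, b.name AS category
FROM products a
LEFT JOIN categories b ON a.category_id = b.id

Result:
name       | category
-----------+---------
Router     | Apparel 
Laptop     | Sports  
Camera     | NULL    
Headphones | Sports  
Printer    | Sports  
Keyboard   | Tools   
Notebook   | Apparel 


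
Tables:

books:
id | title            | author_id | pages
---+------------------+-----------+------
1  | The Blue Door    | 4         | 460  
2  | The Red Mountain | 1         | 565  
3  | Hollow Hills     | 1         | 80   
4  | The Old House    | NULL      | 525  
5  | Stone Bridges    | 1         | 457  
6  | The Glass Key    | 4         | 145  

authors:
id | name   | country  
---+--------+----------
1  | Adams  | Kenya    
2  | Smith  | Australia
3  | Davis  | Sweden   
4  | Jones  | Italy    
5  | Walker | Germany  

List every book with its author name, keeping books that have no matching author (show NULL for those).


LEFT JOIN keeps every row from books (the left table); where author_id has no match in authors, the author columns become NULL. Walk through each book:
  - book 1 (The Blue Door): author_id=4 -> matches Jones
  - book 2 (The Red Mountain): author_id=1 -> matches Adams
  - book 3 (Hollow Hills): author_id=1 -> matches Adams
  - book 4 (The Old House): author_id=NULL, no match -> kept with NULL
  - book 5 (Stone Bridges): author_id=1 -> matches Adams
  - book 6 (The Glass Key): author_id=4 -> matches Jones
All 6 rows appear; 1 has NULL author.

SQL:
SELECT a.title, b.name AS author
FROM books a
LEFT JOIN authors b ON a.author_id = b.id

Result:
title            | author
-----------------+-------
The Blue Door    | Jones 
The Red Mountain | Adams 
Hollow Hills     | Adams 
The Old House    | NULL  
Stone Bridges    | Adams 
The Glass Key    | Jones 
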